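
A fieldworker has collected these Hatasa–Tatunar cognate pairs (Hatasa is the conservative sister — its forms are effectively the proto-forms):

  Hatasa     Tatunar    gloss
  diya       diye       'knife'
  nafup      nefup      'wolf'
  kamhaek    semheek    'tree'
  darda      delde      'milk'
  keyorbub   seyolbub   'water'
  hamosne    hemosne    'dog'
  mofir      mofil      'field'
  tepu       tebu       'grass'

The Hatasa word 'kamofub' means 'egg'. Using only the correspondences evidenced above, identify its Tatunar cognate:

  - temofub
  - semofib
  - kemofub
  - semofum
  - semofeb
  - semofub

semofub

kamhaek ~ semheek — Hatasa k corresponds to Tatunar s word-initially before a back vowel.
kamhaek ~ semheek, hamosne ~ hemosne — Hatasa a corresponds to Tatunar e after a consonant, before a nasal.
Applying these to Hatasa 'kamofub':
  kamofub → samofub   (k→s word-initially before a back vowel)
  samofub → semofub   (a→e after a consonant, before a nasal)
So the Tatunar cognate is 'semofub'.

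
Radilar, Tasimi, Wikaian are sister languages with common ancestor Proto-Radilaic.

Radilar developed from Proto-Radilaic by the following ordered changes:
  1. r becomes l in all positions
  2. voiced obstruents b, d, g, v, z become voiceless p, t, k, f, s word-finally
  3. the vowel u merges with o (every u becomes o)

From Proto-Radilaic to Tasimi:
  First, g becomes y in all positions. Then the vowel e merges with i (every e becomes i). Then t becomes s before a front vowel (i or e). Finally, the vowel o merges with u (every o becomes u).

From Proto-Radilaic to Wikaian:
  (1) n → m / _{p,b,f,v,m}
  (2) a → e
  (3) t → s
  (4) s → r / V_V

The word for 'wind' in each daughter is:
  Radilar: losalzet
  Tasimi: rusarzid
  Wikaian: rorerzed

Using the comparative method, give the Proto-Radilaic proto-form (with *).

Position 8: Radilar has t, Tasimi has d, Wikaian has d. Tasimi preserves d here (none of its changes turn any other segment into d), so the proto-segment is *d.
Position 2: Radilar has o, Tasimi has u, Wikaian has o. Wikaian preserves o here (none of its changes turn any other segment into o), so the proto-segment is *o.
Position 5: Radilar has l, Tasimi has r, Wikaian has r. Tasimi preserves r here (none of its changes turn any other segment into r), so the proto-segment is *r.
This points to *rosarzed. Verify forward in each daughter:
Radilar: *rosarzed > losalzed > losalzet  (by unconditioned shift, final devoicing)
Tasimi: start from *rosarzed.
  rule 1: no change — rosarzed
  rule 2 (vowel merger): rosarzed → rosarzid
  rule 3: no change — rosarzid
  rule 4 (vowel merger): rosarzid → rusarzid
  ⇒ Tasimi rusarzid
Wikaian: start from *rosarzed.
  rule 1: no change — rosarzed
  rule 2 (vowel merger): rosarzed → roserzed
  rule 3: no change — roserzed
  rule 4 (rhotacism): roserzed → rorerzed
  ⇒ Wikaian rorerzed
No other proto-form is consistent with every reflex, so the reconstruction is *rosarzed.

*rosarzed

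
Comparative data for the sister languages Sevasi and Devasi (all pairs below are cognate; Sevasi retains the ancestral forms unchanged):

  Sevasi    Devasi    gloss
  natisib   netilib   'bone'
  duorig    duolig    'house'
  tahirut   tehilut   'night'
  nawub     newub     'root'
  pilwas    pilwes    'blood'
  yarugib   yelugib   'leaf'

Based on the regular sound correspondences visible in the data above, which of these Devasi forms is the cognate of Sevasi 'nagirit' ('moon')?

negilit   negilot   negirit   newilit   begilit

natisib ~ netilib, tahirut ~ tehilut — Sevasi a corresponds to Devasi e after a consonant, before a consonant other than r, m, n, p, b, f, v.
duorig ~ duolig — Sevasi r corresponds to Devasi l between vowels (before a front vowel).
Applying these to Sevasi 'nagirit':
  nagirit → negirit   (a→e after a consonant, before a consonant other than r, m, n, p, b, f, v)
  negirit → negilit   (r→l between vowels (before a front vowel))
So the Devasi cognate is 'negilit'.

negilit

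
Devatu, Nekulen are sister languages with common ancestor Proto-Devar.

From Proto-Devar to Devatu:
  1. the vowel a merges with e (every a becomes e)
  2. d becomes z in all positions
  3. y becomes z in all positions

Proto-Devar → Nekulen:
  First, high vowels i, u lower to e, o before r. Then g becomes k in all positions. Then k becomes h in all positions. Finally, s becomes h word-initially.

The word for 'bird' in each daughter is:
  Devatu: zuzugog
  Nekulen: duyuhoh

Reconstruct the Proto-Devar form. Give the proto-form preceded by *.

*duyugog

Position 1: Devatu has z, Nekulen has d. Nekulen preserves d here (none of its changes turn any other segment into d), so the proto-segment is *d.
Position 5: Devatu has g, Nekulen has h. Devatu preserves g here (none of its changes turn any other segment into g), so the proto-segment is *g.
Position 7: Devatu has g, Nekulen has h. Devatu preserves g here (none of its changes turn any other segment into g), so the proto-segment is *g.
Verify the candidate proto-form against each daughter:
Devatu: *duyugog
  duyugog (rule 1 does not apply)
  duyugog → zuyugog   [unconditioned shift]
  zuyugog → zuzugog   [unconditioned shift]
  giving Devatu zuzugog.
Nekulen: *duyugog > duyukok > duyuhoh  (by unconditioned shift, unconditioned shift)
No other proto-form is consistent with every reflex, so the reconstruction is *duyugog.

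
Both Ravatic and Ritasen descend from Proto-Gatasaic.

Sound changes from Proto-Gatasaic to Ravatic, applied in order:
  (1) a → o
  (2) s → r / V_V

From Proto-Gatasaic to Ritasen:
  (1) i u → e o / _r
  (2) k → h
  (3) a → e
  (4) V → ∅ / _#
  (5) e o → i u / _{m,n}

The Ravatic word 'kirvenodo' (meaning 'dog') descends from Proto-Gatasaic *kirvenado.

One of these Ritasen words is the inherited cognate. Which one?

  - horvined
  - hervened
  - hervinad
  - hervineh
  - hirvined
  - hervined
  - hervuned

hervined

Ritasen: start from *kirvenado.
  rule 1 (pre-rhotic lowering): kirvenado → kervenado
  rule 2 (unconditioned shift): kervenado → hervenado
  rule 3 (vowel merger): hervenado → hervenedo
  rule 4 (apocope): hervenedo → hervened
  rule 5 (pre-nasal raising): hervened → hervined
  ⇒ Ritasen hervined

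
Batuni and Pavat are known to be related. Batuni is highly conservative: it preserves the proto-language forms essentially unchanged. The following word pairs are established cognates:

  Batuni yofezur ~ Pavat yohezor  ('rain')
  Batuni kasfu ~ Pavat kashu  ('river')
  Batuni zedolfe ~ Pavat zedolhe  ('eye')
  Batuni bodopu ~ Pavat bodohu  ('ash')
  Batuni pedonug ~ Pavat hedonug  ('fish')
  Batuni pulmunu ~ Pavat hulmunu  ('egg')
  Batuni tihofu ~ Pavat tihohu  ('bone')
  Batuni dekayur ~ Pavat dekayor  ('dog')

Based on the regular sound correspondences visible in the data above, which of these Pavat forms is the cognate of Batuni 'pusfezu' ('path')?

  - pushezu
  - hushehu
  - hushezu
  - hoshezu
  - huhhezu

hushezu

pulmunu ~ hulmunu — Batuni p corresponds to Pavat h word-initially before a back vowel.
zedolfe ~ zedolhe — Batuni f corresponds to Pavat h after a consonant, before a front vowel.
Applying these to Batuni 'pusfezu':
  pusfezu → husfezu   (p→h word-initially before a back vowel)
  husfezu → hushezu   (f→h after a consonant, before a front vowel)
So the Pavat cognate is 'hushezu'.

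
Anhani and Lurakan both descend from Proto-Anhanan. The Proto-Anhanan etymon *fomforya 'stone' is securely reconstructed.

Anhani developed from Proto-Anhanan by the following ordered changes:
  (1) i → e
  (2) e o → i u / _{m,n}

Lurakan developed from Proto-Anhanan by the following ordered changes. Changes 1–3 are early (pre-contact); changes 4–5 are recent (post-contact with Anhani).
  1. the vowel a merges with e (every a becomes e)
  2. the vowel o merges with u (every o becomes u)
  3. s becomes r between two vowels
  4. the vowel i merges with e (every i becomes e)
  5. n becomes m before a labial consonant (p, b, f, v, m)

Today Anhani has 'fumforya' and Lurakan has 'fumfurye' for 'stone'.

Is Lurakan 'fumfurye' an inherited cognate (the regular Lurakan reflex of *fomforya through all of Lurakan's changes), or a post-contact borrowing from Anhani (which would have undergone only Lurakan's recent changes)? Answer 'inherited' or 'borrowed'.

If inherited, *fomforya would pass through all of Lurakan's changes:
Lurakan: start from *fomforya.
  rule 1 (vowel merger): fomforya → fomforye
  rule 2 (vowel merger): fomforye → fumfurye
  rule 3: no change — fumfurye
  rule 4: no change — fumfurye
  rule 5: no change — fumfurye
  ⇒ Lurakan fumfurye
If borrowed from Anhani 'fumforya' after the early changes, it would undergo only the recent ones:
  rule 4 (vowel merger): no change (fumforya)
  rule 5 (nasal place assimilation): no change (fumforya)
  ⇒ as a loan: fumforya
Lurakan 'fumfurye' matches the inherited outcome exactly, so it is an inherited cognate, not a loan.

inherited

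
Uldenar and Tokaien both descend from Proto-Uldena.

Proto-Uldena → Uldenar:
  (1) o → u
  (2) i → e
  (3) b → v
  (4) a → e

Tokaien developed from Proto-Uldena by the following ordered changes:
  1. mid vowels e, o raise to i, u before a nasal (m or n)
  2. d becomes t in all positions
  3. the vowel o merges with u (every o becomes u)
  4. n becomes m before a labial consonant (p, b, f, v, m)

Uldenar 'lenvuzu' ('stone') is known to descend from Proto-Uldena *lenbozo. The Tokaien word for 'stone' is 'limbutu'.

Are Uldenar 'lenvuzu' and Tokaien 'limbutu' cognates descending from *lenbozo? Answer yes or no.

no

Derive the expected Tokaien reflex of *lenbozo:
Tokaien: *lenbozo > linbozo > linbuzu > limbuzu  (by pre-nasal raising, vowel merger, nasal place assimilation)
The regular Tokaien reflex would be 'limbuzu', but the attested form is 'limbutu'. The correspondence is irregular, so they are not cognates (the Tokaien form has a different source).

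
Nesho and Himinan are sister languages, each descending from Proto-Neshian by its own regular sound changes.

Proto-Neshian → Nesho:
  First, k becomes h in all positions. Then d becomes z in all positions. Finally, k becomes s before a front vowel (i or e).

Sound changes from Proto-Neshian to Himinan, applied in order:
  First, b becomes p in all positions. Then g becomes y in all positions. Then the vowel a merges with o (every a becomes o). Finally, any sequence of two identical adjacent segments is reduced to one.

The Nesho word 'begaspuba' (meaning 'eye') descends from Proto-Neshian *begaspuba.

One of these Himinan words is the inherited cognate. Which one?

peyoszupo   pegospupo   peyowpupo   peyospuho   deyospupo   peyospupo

peyospupo

Himinan: *begaspuba
  begaspuba → pegaspupa   [unconditioned shift]
  pegaspupa → peyaspupa   [unconditioned shift]
  peyaspupa → peyospupo   [vowel merger]
  peyospupo (rule 4 does not apply)
  giving Himinan peyospupo.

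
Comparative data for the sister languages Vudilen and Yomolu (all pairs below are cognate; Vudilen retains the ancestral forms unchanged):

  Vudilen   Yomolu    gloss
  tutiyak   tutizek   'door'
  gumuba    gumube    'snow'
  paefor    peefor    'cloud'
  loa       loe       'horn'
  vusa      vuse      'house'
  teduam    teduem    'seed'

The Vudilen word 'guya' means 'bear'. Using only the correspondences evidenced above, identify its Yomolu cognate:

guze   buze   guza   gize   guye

guze

tutiyak ~ tutizek — Vudilen y corresponds to Yomolu z between vowels (before a back vowel).
gumuba ~ gumube, vusa ~ vuse — Vudilen a corresponds to Yomolu e word-finally.
Applying these to Vudilen 'guya':
  guya → guza   (y→z between vowels (before a back vowel))
  guza → guze   (a→e word-finally)
So the Yomolu cognate is 'guze'.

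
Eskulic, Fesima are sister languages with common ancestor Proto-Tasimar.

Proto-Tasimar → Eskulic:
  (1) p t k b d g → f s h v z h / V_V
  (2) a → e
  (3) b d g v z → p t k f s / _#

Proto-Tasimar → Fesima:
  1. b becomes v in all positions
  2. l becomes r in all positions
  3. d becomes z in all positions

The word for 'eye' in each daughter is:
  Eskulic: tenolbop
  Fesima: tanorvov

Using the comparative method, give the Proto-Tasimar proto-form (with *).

*tanolbob

Position 2: Eskulic has e, Fesima has a. Fesima preserves a here (none of its changes turn any other segment into a), so the proto-segment is *a.
Position 8: Eskulic has p, Fesima has v. Taking the neighbouring segments as reconstructed: Eskulic p could go back to *p or *b; Fesima v could go back to *b or *v — the one source consistent with every daughter is *b.
Continuing position by position gives *tanolbob; check it forward:
Eskulic: start from *tanolbob.
  rule 1: no change — tanolbob
  rule 2 (vowel merger): tanolbob → tenolbob
  rule 3 (final devoicing): tenolbob → tenolbop
  ⇒ Eskulic tenolbop
Fesima: *tanolbob > tanolvov > tanorvov  (by unconditioned shift, unconditioned shift)
*tanolbob is the unique common source.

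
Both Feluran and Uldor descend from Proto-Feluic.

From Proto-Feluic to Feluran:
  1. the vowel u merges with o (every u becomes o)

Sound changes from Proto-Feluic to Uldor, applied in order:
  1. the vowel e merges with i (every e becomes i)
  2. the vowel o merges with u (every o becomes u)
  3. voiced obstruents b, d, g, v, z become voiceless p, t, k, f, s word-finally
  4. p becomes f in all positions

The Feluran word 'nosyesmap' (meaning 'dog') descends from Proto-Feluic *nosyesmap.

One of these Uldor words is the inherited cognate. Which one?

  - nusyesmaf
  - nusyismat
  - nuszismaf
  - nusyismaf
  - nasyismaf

Uldor: *nosyesmap
  nosyesmap → nosyismap   [vowel merger]
  nosyismap → nusyismap   [vowel merger]
  nusyismap (rule 3 does not apply)
  nusyismap → nusyismaf   [unconditioned shift]
  giving Uldor nusyismaf.

nusyismaf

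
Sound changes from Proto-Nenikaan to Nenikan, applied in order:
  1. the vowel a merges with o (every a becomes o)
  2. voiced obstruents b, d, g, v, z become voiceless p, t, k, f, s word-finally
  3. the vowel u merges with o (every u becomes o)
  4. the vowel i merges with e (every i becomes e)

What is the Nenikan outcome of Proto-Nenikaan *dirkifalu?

derkefolo

Nenikan: *dirkifalu
  dirkifalu → dirkifolu   [vowel merger]
  dirkifolu (rule 2 does not apply)
  dirkifolu → dirkifolo   [vowel merger]
  dirkifolo → derkefolo   [vowel merger]
  giving Nenikan derkefolo.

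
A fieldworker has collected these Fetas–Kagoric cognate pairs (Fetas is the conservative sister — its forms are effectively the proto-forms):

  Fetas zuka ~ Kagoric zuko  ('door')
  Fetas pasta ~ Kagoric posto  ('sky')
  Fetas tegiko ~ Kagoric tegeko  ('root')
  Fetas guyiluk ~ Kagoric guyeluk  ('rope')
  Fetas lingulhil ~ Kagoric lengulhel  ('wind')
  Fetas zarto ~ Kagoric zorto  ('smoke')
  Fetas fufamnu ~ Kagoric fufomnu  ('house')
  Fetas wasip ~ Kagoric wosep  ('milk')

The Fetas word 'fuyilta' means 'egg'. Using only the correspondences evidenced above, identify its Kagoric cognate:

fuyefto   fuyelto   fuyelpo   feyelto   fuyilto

tegiko ~ tegeko, guyiluk ~ guyeluk — Fetas i corresponds to Kagoric e after a consonant, before a consonant other than r, m, n, p, b, f, v.
zuka ~ zuko, pasta ~ posto — Fetas a corresponds to Kagoric o word-finally.
Applying these to Fetas 'fuyilta':
  fuyilta → fuyelta   (i→e after a consonant, before a consonant other than r, m, n, p, b, f, v)
  fuyelta → fuyelto   (a→o word-finally)
So the Kagoric cognate is 'fuyelto'.

fuyelto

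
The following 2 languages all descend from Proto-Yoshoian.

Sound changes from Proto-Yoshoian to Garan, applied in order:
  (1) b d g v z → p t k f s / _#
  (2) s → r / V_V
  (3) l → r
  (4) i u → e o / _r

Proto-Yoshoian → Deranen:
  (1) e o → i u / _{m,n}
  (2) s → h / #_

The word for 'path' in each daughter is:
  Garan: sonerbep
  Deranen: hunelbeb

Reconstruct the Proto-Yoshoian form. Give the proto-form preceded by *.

*sonelbeb

Position 2: Garan has o, Deranen has u. Taking the neighbouring segments as reconstructed: Garan o can only go back to *o; Deranen u could go back to *o or *u — the one source consistent with every daughter is *o.
Position 1: Garan has s, Deranen has h. Taking the neighbouring segments as reconstructed: Garan s can only go back to *s; Deranen h could go back to *s or *h — the one source consistent with every daughter is *s.
This points to *sonelbeb. Verify forward in each daughter:
Garan: *sonelbeb
  sonelbeb → sonelbep   [final devoicing]
  sonelbep (rule 2 does not apply)
  sonelbep → sonerbep   [unconditioned shift]
  sonerbep (rule 4 does not apply)
  giving Garan sonerbep.
Deranen: *sonelbeb > sunelbeb > hunelbeb  (by pre-nasal raising, debuccalisation)
No other proto-form is consistent with every reflex, so the reconstruction is *sonelbeb.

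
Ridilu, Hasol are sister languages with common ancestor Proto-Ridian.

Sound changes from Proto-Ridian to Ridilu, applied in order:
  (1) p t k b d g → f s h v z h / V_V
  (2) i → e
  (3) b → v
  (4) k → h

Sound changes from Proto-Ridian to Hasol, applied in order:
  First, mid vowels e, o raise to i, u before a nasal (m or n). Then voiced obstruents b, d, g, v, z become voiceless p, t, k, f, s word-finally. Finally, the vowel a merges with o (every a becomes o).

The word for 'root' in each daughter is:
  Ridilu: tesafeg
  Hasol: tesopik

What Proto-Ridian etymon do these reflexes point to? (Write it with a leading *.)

*tesapig

Position 7: Ridilu has g, Hasol has k. Ridilu preserves g here (none of its changes turn any other segment into g), so the proto-segment is *g.
Position 4: Ridilu has a, Hasol has o. Ridilu preserves a here (none of its changes turn any other segment into a), so the proto-segment is *a.
Position 5: Ridilu has f, Hasol has p. Taking the neighbouring segments as reconstructed: Ridilu f could go back to *p or *f; Hasol p can only go back to *p — the one source consistent with every daughter is *p.
Continuing position by position gives *tesapig; check it forward:
Ridilu: *tesapig > tesafig > tesafeg  (by intervocalic lenition, vowel merger)
Hasol: start from *tesapig.
  rule 1: no change — tesapig
  rule 2 (final devoicing): tesapig → tesapik
  rule 3 (vowel merger): tesapik → tesopik
  ⇒ Hasol tesopik
Only *tesapig yields all of Ridilu tesafeg, Hasol tesopik.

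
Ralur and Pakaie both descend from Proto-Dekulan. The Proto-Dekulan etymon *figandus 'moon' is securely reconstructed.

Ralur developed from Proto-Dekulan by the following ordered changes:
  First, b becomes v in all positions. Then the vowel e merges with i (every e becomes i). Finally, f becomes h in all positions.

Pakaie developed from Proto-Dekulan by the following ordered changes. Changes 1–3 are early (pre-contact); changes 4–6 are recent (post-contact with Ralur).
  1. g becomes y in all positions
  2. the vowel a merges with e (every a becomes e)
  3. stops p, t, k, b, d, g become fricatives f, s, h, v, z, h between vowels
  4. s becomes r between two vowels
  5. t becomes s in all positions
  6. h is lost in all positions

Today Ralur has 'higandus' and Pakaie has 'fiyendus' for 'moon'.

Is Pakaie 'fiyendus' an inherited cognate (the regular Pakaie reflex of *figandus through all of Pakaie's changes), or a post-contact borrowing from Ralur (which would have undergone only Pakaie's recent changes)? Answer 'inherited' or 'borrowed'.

If inherited, *figandus would pass through all of Pakaie's changes:
Pakaie: *figandus
  figandus → fiyandus   [unconditioned shift]
  fiyandus → fiyendus   [vowel merger]
  fiyendus (rule 3 does not apply)
  fiyendus (rule 4 does not apply)
  fiyendus (rule 5 does not apply)
  fiyendus (rule 6 does not apply)
  giving Pakaie fiyendus.
If borrowed from Ralur 'higandus' after the early changes, it would undergo only the recent ones:
  rule 4 (rhotacism): no change (higandus)
  rule 5 (unconditioned shift): no change (higandus)
  rule 6 (h-loss): higandus → igandus
  ⇒ as a loan: igandus
Pakaie 'fiyendus' matches the inherited outcome exactly, so it is an inherited cognate, not a loan.

inherited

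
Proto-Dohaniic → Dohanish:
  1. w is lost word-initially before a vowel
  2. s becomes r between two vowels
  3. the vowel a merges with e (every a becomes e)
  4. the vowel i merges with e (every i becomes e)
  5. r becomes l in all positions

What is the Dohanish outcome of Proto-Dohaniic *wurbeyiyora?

Dohanish: start from *wurbeyiyora.
  rule 1 (glide loss): wurbeyiyora → urbeyiyora
  rule 2: no change — urbeyiyora
  rule 3 (vowel merger): urbeyiyora → urbeyiyore
  rule 4 (vowel merger): urbeyiyore → urbeyeyore
  rule 5 (unconditioned shift): urbeyeyore → ulbeyeyole
  ⇒ Dohanish ulbeyeyole

ulbeyeyole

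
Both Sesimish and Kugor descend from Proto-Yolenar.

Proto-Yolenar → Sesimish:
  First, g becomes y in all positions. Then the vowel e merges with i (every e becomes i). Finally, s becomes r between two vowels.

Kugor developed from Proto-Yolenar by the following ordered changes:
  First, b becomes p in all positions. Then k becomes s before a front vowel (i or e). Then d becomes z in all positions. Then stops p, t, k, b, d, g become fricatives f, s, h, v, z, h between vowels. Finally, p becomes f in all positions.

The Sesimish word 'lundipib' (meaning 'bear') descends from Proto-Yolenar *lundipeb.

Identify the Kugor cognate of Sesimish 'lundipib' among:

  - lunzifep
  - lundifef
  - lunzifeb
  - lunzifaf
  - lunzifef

lunzifef

Kugor: *lundipeb
  lundipeb → lundipep   [unconditioned shift]
  lundipep (rule 2 does not apply)
  lundipep → lunzipep   [unconditioned shift]
  lunzipep → lunzifep   [intervocalic lenition]
  lunzifep → lunzifef   [unconditioned shift]
  giving Kugor lunzifef.
Among the options, 'lunzifef' alone shows every Kugor change applied in order.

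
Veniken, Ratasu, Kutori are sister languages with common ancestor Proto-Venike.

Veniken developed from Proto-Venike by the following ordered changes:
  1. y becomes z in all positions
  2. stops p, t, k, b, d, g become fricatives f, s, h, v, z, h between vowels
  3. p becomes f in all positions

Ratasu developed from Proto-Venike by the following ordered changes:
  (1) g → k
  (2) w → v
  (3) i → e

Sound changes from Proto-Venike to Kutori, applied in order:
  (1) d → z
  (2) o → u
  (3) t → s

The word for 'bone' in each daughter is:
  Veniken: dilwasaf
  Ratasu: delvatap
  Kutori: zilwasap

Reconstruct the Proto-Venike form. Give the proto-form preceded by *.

Position 1: Veniken has d, Ratasu has d, Kutori has z. Veniken preserves d here (none of its changes turn any other segment into d), so the proto-segment is *d.
Position 4: Veniken has w, Ratasu has v, Kutori has w. Veniken preserves w here (none of its changes turn any other segment into w), so the proto-segment is *w.
Continuing position by position gives *dilwatap; check it forward:
Veniken: *dilwatap
  dilwatap (rule 1 does not apply)
  dilwatap → dilwasap   [intervocalic lenition]
  dilwasap → dilwasaf   [unconditioned shift]
  giving Veniken dilwasaf.
Ratasu: start from *dilwatap.
  rule 1: no change — dilwatap
  rule 2 (unconditioned shift): dilwatap → dilvatap
  rule 3 (vowel merger): dilvatap → delvatap
  ⇒ Ratasu delvatap
Kutori: *dilwatap
  dilwatap → zilwatap   [unconditioned shift]
  zilwatap (rule 2 does not apply)
  zilwatap → zilwasap   [unconditioned shift]
  giving Kutori zilwasap.
*dilwatap is the unique common source.

*dilwatap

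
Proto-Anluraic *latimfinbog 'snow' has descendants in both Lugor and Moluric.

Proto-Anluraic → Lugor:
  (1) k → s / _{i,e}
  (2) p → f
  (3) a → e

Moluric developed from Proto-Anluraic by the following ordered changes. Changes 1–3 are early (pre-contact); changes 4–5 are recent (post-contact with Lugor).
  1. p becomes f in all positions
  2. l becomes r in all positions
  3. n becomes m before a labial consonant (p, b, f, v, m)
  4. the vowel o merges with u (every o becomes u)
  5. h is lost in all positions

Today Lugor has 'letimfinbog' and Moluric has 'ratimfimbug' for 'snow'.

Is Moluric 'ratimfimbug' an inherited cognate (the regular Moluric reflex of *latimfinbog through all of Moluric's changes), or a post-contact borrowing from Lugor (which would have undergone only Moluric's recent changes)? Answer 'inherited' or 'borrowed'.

If inherited, *latimfinbog would pass through all of Moluric's changes:
Moluric: *latimfinbog > ratimfinbog > ratimfimbog > ratimfimbug  (by unconditioned shift, nasal place assimilation, vowel merger)
If borrowed from Lugor 'letimfinbog' after the early changes, it would undergo only the recent ones:
  rule 4 (vowel merger): letimfinbog → letimfinbug
  rule 5 (h-loss): no change (letimfinbug)
  ⇒ as a loan: letimfinbug
Moluric 'ratimfimbug' matches the inherited outcome exactly, so it is an inherited cognate, not a loan.

inherited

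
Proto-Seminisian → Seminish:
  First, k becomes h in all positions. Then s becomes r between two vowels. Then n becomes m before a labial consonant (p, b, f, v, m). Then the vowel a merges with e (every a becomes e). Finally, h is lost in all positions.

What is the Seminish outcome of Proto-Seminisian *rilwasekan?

Seminish: *rilwasekan > rilwasehan > rilwarehan > rilwerehen > rilwereen  (by unconditioned shift, rhotacism, vowel merger, h-loss)

rilwereen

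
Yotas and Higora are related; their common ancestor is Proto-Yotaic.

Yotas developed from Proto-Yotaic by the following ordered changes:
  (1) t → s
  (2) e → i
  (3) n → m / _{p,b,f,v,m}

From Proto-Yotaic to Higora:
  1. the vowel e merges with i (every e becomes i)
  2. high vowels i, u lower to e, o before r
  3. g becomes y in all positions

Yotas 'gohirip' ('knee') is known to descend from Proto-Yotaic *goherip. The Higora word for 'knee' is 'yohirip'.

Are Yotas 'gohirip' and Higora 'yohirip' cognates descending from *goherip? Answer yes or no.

no

Derive the expected Higora reflex of *goherip:
Higora: start from *goherip.
  rule 1 (vowel merger): goherip → gohirip
  rule 2 (pre-rhotic lowering): gohirip → goherip
  rule 3 (unconditioned shift): goherip → yoherip
  ⇒ Higora yoherip
The regular Higora reflex would be 'yoherip', but the attested form is 'yohirip'. The correspondence is irregular, so they are not cognates (the Higora form has a different source).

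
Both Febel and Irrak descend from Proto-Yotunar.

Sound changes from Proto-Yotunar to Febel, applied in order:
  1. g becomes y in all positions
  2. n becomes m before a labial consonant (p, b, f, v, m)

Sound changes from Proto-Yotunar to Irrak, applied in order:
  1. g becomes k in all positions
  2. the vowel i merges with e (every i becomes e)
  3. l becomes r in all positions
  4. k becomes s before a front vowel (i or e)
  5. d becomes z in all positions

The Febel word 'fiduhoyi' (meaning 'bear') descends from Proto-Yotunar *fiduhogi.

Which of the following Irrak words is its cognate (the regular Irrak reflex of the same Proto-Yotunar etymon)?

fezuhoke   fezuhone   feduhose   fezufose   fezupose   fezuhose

fezuhose

Irrak: *fiduhogi
  fiduhogi → fiduhoki   [unconditioned shift]
  fiduhoki → feduhoke   [vowel merger]
  feduhoke (rule 3 does not apply)
  feduhoke → feduhose   [palatalisation]
  feduhose → fezuhose   [unconditioned shift]
  giving Irrak fezuhose.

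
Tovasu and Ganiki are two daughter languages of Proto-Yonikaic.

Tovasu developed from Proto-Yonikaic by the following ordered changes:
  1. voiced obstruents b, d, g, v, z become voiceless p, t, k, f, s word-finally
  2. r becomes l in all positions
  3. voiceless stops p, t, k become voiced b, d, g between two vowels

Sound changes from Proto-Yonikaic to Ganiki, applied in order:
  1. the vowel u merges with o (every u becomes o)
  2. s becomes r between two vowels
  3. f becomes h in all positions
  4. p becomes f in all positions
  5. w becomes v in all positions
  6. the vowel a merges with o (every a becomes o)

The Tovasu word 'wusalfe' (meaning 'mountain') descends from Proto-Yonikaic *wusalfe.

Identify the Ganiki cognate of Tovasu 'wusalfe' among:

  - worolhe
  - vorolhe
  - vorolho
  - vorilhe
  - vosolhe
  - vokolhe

Ganiki: *wusalfe
  wusalfe → wosalfe   [vowel merger]
  wosalfe → woralfe   [rhotacism]
  woralfe → woralhe   [unconditioned shift]
  woralhe (rule 4 does not apply)
  woralhe → voralhe   [unconditioned shift]
  voralhe → vorolhe   [vowel merger]
  giving Ganiki vorolhe.
Among the options, 'vorolhe' alone shows every Ganiki change applied in order.

vorolhe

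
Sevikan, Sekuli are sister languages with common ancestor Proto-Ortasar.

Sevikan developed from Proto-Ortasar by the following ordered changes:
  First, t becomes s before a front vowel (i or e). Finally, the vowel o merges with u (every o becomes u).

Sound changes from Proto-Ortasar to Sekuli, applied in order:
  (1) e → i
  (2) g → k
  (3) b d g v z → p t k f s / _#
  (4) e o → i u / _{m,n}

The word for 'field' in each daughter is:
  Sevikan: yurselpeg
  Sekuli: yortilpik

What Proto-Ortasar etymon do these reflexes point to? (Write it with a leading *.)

*yortelpeg

Position 9: Sevikan has g, Sekuli has k. Sevikan preserves g here (none of its changes turn any other segment into g), so the proto-segment is *g.
Position 8: Sevikan has e, Sekuli has i. Sevikan preserves e here (none of its changes turn any other segment into e), so the proto-segment is *e.
This points to *yortelpeg. Verify forward in each daughter:
Sevikan: start from *yortelpeg.
  rule 1 (palatalisation): yortelpeg → yorselpeg
  rule 2 (vowel merger): yorselpeg → yurselpeg
  ⇒ Sevikan yurselpeg
Sekuli: *yortelpeg
  yortelpeg → yortilpig   [vowel merger]
  yortilpig → yortilpik   [unconditioned shift]
  yortilpik (rule 3 does not apply)
  yortilpik (rule 4 does not apply)
  giving Sekuli yortilpik.
No other proto-form is consistent with every reflex, so the reconstruction is *yortelpeg.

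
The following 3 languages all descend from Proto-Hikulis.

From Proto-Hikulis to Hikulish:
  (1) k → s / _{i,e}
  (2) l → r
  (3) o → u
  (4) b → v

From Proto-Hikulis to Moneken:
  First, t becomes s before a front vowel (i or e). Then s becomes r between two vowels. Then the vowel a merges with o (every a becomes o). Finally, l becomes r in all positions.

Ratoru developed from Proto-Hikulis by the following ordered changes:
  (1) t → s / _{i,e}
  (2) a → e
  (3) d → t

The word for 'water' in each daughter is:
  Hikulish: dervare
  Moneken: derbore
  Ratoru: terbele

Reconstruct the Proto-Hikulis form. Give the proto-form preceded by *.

Position 5: Hikulish has a, Moneken has o, Ratoru has e. Hikulish preserves a here (none of its changes turn any other segment into a), so the proto-segment is *a.
Position 6: Hikulish has r, Moneken has r, Ratoru has l. Ratoru preserves l here (none of its changes turn any other segment into l), so the proto-segment is *l.
Position 4: Hikulish has v, Moneken has b, Ratoru has b. Moneken preserves b here (none of its changes turn any other segment into b), so the proto-segment is *b.
Verify the candidate proto-form against each daughter:
Hikulish: *derbale > derbare > dervare  (by unconditioned shift, unconditioned shift)
Moneken: *derbale
  derbale (rule 1 does not apply)
  derbale (rule 2 does not apply)
  derbale → derbole   [vowel merger]
  derbole → derbore   [unconditioned shift]
  giving Moneken derbore.
Ratoru: *derbale
  derbale (rule 1 does not apply)
  derbale → derbele   [vowel merger]
  derbele → terbele   [unconditioned shift]
  giving Ratoru terbele.
*derbale is the unique common source.

*derbale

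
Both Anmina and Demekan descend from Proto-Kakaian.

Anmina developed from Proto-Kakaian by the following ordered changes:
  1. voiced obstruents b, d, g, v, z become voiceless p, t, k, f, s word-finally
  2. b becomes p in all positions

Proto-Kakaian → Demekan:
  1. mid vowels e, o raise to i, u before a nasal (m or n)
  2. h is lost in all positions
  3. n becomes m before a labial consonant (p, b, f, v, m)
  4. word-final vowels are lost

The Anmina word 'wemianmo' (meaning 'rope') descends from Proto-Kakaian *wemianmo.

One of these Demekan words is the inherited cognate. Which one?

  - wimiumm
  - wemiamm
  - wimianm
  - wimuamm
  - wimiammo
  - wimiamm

wimiamm

Demekan: start from *wemianmo.
  rule 1 (pre-nasal raising): wemianmo → wimianmo
  rule 2: no change — wimianmo
  rule 3 (nasal place assimilation): wimianmo → wimiammo
  rule 4 (apocope): wimiammo → wimiamm
  ⇒ Demekan wimiamm
The other candidates each miss or misapply at least one Demekan change.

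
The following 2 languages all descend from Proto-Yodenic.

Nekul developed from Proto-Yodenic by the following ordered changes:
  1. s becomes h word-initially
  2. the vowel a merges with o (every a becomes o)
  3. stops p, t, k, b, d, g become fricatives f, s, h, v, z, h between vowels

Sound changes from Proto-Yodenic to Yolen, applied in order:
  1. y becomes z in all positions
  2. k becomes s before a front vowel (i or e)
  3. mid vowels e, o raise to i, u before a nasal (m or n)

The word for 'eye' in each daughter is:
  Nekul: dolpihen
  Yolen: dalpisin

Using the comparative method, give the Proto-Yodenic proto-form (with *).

Position 6: Nekul has h, Yolen has s. Taking the neighbouring segments as reconstructed: Nekul h could go back to *k or *g or *h; Yolen s could go back to *k or *s — the one source consistent with every daughter is *k.
Position 2: Nekul has o, Yolen has a. Yolen preserves a here (none of its changes turn any other segment into a), so the proto-segment is *a.
Position 7: Nekul has e, Yolen has i. Nekul preserves e here (none of its changes turn any other segment into e), so the proto-segment is *e.
The remaining positions agree across the daughters. Check the candidate against every language:
Nekul: start from *dalpiken.
  rule 1: no change — dalpiken
  rule 2 (vowel merger): dalpiken → dolpiken
  rule 3 (intervocalic lenition): dolpiken → dolpihen
  ⇒ Nekul dolpihen
Yolen: *dalpiken > dalpisen > dalpisin  (by palatalisation, pre-nasal raising)
*dalpiken is the unique common source.

*dalpiken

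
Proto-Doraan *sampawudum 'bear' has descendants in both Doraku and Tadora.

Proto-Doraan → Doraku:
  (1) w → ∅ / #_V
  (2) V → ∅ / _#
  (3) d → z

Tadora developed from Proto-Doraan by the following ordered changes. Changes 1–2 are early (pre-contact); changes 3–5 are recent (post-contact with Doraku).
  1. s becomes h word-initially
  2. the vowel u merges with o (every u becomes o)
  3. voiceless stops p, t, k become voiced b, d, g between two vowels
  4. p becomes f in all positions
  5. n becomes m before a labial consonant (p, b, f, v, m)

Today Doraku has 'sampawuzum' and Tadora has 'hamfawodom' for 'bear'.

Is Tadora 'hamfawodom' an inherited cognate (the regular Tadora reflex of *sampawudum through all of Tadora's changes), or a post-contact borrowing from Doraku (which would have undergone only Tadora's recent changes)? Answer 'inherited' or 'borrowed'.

inherited

If inherited, *sampawudum would pass through all of Tadora's changes:
Tadora: *sampawudum > hampawudum > hampawodom > hamfawodom  (by debuccalisation, vowel merger, unconditioned shift)
If borrowed from Doraku 'sampawuzum' after the early changes, it would undergo only the recent ones:
  rule 3 (intervocalic voicing): no change (sampawuzum)
  rule 4 (unconditioned shift): sampawuzum → samfawuzum
  rule 5 (nasal place assimilation): no change (samfawuzum)
  ⇒ as a loan: samfawuzum
Tadora 'hamfawodom' matches the inherited outcome exactly, so it is an inherited cognate, not a loan.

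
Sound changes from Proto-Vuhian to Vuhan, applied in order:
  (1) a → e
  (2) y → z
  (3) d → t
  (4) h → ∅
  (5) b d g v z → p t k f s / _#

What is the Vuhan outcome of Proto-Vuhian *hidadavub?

Vuhan: *hidadavub > hidedevub > hitetevub > itetevub > itetevup  (by vowel merger, unconditioned shift, h-loss, final devoicing)

itetevup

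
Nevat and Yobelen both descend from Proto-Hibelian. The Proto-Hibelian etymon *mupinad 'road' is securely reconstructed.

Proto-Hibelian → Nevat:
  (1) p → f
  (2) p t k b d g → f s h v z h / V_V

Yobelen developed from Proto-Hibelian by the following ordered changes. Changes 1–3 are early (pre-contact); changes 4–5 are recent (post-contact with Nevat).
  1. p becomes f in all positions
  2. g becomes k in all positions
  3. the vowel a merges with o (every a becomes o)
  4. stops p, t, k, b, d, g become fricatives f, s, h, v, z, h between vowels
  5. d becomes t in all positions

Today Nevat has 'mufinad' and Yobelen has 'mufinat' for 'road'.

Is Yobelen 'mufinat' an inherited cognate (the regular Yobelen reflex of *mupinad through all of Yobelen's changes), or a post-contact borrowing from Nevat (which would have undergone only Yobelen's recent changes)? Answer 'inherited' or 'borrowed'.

If inherited, *mupinad would pass through all of Yobelen's changes:
Yobelen: *mupinad > mufinad > mufinod > mufinot  (by unconditioned shift, vowel merger, unconditioned shift)
If borrowed from Nevat 'mufinad' after the early changes, it would undergo only the recent ones:
  rule 4 (intervocalic lenition): no change (mufinad)
  rule 5 (unconditioned shift): mufinad → mufinat
  ⇒ as a loan: mufinat
Yobelen 'mufinat' matches the loan outcome 'mufinat', not the inherited 'mufinot' — it skipped the early Yobelen changes, so it was borrowed from Nevat.

borrowed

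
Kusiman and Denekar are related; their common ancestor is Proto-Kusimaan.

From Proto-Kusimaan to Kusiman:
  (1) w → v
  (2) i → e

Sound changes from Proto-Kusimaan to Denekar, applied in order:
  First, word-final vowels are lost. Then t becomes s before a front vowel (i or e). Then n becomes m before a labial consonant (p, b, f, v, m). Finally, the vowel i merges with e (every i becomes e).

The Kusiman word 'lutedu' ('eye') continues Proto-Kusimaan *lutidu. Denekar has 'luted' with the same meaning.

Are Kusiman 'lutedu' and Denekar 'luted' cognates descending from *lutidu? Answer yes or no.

no

Derive the expected Denekar reflex of *lutidu:
Denekar: *lutidu
  lutidu → lutid   [apocope]
  lutid → lusid   [palatalisation]
  lusid (rule 3 does not apply)
  lusid → lused   [vowel merger]
  giving Denekar lused.
The regular Denekar reflex would be 'lused', but the attested form is 'luted'. The correspondence is irregular, so they are not cognates (the Denekar form has a different source).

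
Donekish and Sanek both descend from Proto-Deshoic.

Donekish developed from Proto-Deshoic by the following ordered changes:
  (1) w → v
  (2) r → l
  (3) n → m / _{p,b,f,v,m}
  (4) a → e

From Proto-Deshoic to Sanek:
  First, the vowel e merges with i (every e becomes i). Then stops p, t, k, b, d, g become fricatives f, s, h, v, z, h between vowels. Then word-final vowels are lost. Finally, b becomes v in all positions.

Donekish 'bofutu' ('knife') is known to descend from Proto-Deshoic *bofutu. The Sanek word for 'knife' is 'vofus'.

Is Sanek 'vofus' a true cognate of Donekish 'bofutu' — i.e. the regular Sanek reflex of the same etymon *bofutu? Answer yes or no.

yes

Derive the expected Sanek reflex of *bofutu:
Sanek: *bofutu
  bofutu (rule 1 does not apply)
  bofutu → bofusu   [intervocalic lenition]
  bofusu → bofus   [apocope]
  bofus → vofus   [unconditioned shift]
  giving Sanek vofus.
Sanek 'vofus' matches the regular reflex exactly, so the pair is cognate.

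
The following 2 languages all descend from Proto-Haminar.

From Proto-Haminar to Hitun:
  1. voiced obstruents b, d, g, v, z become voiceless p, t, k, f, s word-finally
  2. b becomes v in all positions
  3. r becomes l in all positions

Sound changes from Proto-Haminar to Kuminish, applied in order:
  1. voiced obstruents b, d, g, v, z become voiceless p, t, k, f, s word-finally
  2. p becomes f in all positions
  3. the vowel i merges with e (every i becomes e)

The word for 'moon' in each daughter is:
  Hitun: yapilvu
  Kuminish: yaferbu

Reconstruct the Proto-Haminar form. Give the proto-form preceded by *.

Position 5: Hitun has l, Kuminish has r. Kuminish preserves r here (none of its changes turn any other segment into r), so the proto-segment is *r.
Position 3: Hitun has p, Kuminish has f. Taking the neighbouring segments as reconstructed: Hitun p can only go back to *p; Kuminish f could go back to *p or *f — the one source consistent with every daughter is *p.
Continuing position by position gives *yapirbu; check it forward:
Hitun: *yapirbu > yapirvu > yapilvu  (by unconditioned shift, unconditioned shift)
Kuminish: *yapirbu > yafirbu > yaferbu  (by unconditioned shift, vowel merger)
Only *yapirbu yields all of Hitun yapilvu, Kuminish yaferbu.

*yapirbu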